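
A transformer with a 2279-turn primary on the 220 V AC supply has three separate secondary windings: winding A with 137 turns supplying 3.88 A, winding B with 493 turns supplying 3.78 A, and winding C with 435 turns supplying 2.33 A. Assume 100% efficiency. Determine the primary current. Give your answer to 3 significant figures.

V_A = 220 × 137/2279 = 13.225 V; V_B = 220 × 493/2279 = 47.591 V; V_C = 220 × 435/2279 = 41.992 V.
P_out = V_A I_A + V_B I_B + V_C I_C = 13.225×3.88 + 47.591×3.78 + 41.992×2.33 = 51.313 + 179.89 + 97.842 = 329.05 W.
Ideal ⇒ P_in = P_out, so I_p = P_out/V_p = 329.05/220 = 1.50 A.

I_p ≈ 1.50 A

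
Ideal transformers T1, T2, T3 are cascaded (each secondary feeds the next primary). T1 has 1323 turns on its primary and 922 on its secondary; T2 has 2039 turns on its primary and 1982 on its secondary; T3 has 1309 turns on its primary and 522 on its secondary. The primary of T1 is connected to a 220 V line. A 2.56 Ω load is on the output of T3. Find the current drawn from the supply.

I_supply ≈ 6.27 A

Secondary of T1: V = 220.00 × 922/1323 = 153.32 V.
Secondary of T2: V = 153.32 × 1982/2039 = 149.03 V.
Secondary of T3: V = 149.03 × 522/1309 = 59.431 V.
I_load = 59.431/2.56 = 23.215 A, so P_out = 59.431 × 23.215 = 1379.7 W.
All ideal ⇒ P_in = P_out, so I_supply = 1379.7/220 = 6.27 A.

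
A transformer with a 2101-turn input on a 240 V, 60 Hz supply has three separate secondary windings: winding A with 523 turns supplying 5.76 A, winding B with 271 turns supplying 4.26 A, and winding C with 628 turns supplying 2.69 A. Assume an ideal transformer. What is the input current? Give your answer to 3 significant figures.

V_A = 240 × 523/2101 = 59.743 V; V_B = 240 × 271/2101 = 30.957 V; V_C = 240 × 628/2101 = 71.737 V.
P_out = V_A I_A + V_B I_B + V_C I_C = 59.743×5.76 + 30.957×4.26 + 71.737×2.69 = 344.12 + 131.88 + 192.97 = 668.97 W.
Ideal ⇒ P_in = P_out, so I_in = P_out/V_in = 668.97/240 = 2.79 A.

I_in ≈ 2.79 A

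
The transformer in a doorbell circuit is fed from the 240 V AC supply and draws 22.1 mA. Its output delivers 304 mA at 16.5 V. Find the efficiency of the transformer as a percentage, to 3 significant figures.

η ≈ 94.6%

P_in = 240 × 0.0221 = 5.30400 W.
P_out = 16.5 × 0.304 = 5.01600 W.
η = P_out/P_in = 5.01600/5.30400 = 0.946.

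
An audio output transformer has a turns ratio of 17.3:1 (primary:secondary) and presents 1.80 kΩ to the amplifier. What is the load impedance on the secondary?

Z_s = Z_p/(N_p/N_s)² = 1800/17.3² = 6.01 Ω.

Z_s ≈ 6.01 Ω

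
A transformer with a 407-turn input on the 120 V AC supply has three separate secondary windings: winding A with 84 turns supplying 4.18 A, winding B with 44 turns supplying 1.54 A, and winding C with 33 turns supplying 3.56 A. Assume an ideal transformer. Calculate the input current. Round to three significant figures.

V_A = 120 × 84/407 = 24.767 V; V_B = 120 × 44/407 = 12.973 V; V_C = 120 × 33/407 = 9.7297 V.
P_out = V_A I_A + V_B I_B + V_C I_C = 24.767×4.18 + 12.973×1.54 + 9.7297×3.56 = 103.52 + 19.978 + 34.638 = 158.14 W.
Ideal ⇒ P_in = P_out, so I_in = P_out/V_in = 158.14/120 = 1.32 A.

I_in ≈ 1.32 A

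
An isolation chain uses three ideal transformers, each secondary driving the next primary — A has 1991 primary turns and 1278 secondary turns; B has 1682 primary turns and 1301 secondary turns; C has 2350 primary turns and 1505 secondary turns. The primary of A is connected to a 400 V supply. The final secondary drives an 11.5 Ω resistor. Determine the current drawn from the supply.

After A: V = 400.00 × 1278/1991 = 256.76 V.
After B: V = 256.76 × 1301/1682 = 198.60 V.
After C: V = 198.60 × 1505/2350 = 127.19 V.
I_load = 127.19/11.5 = 11.060 A, so P_out = 127.19 × 11.060 = 1406.6 W.
All ideal ⇒ P_in = P_out, so I_supply = 1406.6/400 = 3.52 A.

I_supply ≈ 3.52 A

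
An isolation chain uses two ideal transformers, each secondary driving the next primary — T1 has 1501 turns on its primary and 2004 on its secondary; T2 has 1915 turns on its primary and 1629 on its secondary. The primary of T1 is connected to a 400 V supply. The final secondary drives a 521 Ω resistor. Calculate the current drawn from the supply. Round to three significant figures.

After T1: V = 400.00 × 2004/1501 = 534.04 V.
After T2: V = 534.04 × 1629/1915 = 454.29 V.
I_load = 454.29/521 = 0.87195 A, so P_out = 454.29 × 0.87195 = 396.11 W.
All ideal ⇒ P_in = P_out, so I_supply = 396.11/400 = 0.990 A.

I_supply ≈ 0.990 A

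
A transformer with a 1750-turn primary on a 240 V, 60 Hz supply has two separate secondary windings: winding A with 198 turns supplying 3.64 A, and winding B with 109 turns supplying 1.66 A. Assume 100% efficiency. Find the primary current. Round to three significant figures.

V_A = 240 × 198/1750 = 27.154 V; V_B = 240 × 109/1750 = 14.949 V.
P_out = V_A I_A + V_B I_B = 27.154×3.64 + 14.949×1.66 = 98.842 + 24.815 = 123.66 W.
Ideal ⇒ P_in = P_out, so I_p = P_out/V_p = 123.66/240 = 0.515 A.

I_p ≈ 0.515 A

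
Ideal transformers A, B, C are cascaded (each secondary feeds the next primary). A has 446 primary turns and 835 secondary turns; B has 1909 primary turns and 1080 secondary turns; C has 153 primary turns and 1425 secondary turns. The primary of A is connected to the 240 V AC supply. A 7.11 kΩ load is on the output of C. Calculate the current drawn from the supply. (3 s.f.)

I_supply ≈ 3.28 A

After A: V = 240.00 × 835/446 = 449.33 V.
After B: V = 449.33 × 1080/1909 = 254.20 V.
After C: V = 254.20 × 1425/153 = 2367.6 V.
I_load = 2367.6/7110 = 0.33299 A, so P_out = 2367.6 × 0.33299 = 788.39 W.
All ideal ⇒ P_in = P_out, so I_supply = 788.39/240 = 3.28 A.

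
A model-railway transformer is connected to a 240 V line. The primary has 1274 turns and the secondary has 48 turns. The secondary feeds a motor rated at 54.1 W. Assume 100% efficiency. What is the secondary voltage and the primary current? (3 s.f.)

V_s ≈ 9.04 V, I_p ≈ 0.225 A

V_s = V_p × N_s/N_p = 240 × 48/1274 = 9.0424 V.
I_s = P/V_s = 54.1/9.0424 = 5.9829 A.
I_p = I_s × N_s/N_p = 5.9829 × 48/1274 = 0.225 A.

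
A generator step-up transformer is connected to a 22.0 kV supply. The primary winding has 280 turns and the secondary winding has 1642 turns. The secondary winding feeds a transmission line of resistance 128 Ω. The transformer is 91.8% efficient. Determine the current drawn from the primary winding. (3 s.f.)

V_s = 22000 × 1642/280 = 129010 V.
I_s = V_s/R = 129010/128 = 1007.9 A.
P_out = V_s I_s = 129010 × 1007.9 = 1.3004×10^8 W.
P_in = P_out/η = 1.3004×10^8/0.918 = 1.4165×10^8 W.
I_p = P_in/V_p = 1.4165×10^8/22000 = 6440 A.

I_p ≈ 6440 A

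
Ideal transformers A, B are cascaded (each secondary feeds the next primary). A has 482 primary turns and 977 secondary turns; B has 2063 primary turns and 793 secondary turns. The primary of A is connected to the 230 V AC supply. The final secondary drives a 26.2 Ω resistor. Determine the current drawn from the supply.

Secondary of A: V = 230.00 × 977/482 = 466.20 V.
Secondary of B: V = 466.20 × 793/2063 = 179.20 V.
I_load = 179.20/26.2 = 6.8399 A, so P_out = 179.20 × 6.8399 = 1225.7 W.
All ideal ⇒ P_in = P_out, so I_supply = 1225.7/230 = 5.33 A.

I_supply ≈ 5.33 A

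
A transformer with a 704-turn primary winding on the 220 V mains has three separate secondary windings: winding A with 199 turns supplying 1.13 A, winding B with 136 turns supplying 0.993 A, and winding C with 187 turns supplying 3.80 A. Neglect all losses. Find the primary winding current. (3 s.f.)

V_A = 220 × 199/704 = 62.188 V; V_B = 220 × 136/704 = 42.500 V; V_C = 220 × 187/704 = 58.438 V.
P_out = V_A I_A + V_B I_B + V_C I_C = 62.188×1.13 + 42.500×0.993 + 58.438×3.80 = 70.272 + 42.203 + 222.06 = 334.54 W.
Ideal ⇒ P_in = P_out, so I_p = P_out/V_p = 334.54/220 = 1.52 A.

I_p ≈ 1.52 A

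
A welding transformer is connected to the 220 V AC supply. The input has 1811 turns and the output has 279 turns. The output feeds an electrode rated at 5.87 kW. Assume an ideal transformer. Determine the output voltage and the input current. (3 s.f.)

V_out = V_in × N_out/N_in = 220 × 279/1811 = 33.893 V.
I_out = P/V_out = 5870/33.893 = 173.19 A.
I_in = I_out × N_out/N_in = 173.19 × 279/1811 = 26.7 A.

V_out ≈ 33.9 V, I_in ≈ 26.7 A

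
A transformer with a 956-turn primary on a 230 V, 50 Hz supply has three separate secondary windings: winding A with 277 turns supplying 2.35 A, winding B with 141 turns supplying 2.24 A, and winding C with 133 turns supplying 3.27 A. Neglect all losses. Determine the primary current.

V_A = 230 × 277/956 = 66.642 V; V_B = 230 × 141/956 = 33.923 V; V_C = 230 × 133/956 = 31.998 V.
P_out = V_A I_A + V_B I_B + V_C I_C = 66.642×2.35 + 33.923×2.24 + 31.998×3.27 = 156.61 + 75.987 + 104.63 = 337.23 W.
Ideal ⇒ P_in = P_out, so I_p = P_out/V_p = 337.23/230 = 1.47 A.

I_p ≈ 1.47 A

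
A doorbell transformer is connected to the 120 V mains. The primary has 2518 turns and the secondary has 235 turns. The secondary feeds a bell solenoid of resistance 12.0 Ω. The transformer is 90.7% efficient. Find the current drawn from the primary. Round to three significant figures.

I_p ≈ 0.0960 A

V_s = 120 × 235/2518 = 11.199 V.
I_s = V_s/R = 11.199/12.0 = 0.93328 A.
P_out = V_s I_s = 11.199 × 0.93328 = 10.452 W.
P_in = P_out/η = 10.452/0.907 = 11.524 W.
I_p = P_in/V_p = 11.524/120 = 0.0960 A.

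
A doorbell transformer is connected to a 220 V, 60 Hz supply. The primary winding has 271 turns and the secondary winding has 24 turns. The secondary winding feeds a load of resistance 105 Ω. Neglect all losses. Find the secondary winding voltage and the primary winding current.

V_s = V_p × N_s/N_p = 220 × 24/271 = 19.483 V.
I_s = V_s/R = 19.483/105 = 0.18556 A.
I_p = I_s × N_s/N_p = 0.18556 × 24/271 = 0.0164 A.

V_s ≈ 19.5 V, I_p ≈ 0.0164 A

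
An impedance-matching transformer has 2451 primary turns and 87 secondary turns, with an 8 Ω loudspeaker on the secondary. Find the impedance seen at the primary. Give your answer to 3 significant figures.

Z_p ≈ 6350 Ω

Z_p = (N_p/N_s)² × Z_s = (2451/87)² × 8 = 6350 Ω.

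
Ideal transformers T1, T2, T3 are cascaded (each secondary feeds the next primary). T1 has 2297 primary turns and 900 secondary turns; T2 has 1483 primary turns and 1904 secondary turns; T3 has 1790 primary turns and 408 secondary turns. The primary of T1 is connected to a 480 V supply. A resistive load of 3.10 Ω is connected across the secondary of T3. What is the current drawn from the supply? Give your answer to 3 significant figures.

I_supply ≈ 2.04 A

After T1: V = 480.00 × 900/2297 = 188.07 V.
After T2: V = 188.07 × 1904/1483 = 241.46 V.
After T3: V = 241.46 × 408/1790 = 55.037 V.
I_load = 55.037/3.10 = 17.754 A, so P_out = 55.037 × 17.754 = 977.12 W.
All ideal ⇒ P_in = P_out, so I_supply = 977.12/480 = 2.04 A.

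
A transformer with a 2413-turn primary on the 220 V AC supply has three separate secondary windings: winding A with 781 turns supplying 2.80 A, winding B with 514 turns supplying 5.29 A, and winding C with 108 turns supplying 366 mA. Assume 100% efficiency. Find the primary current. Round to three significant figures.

I_p ≈ 2.05 A

V_A = 220 × 781/2413 = 71.206 V; V_B = 220 × 514/2413 = 46.863 V; V_C = 220 × 108/2413 = 9.8467 V.
P_out = V_A I_A + V_B I_B + V_C I_C = 71.206×2.80 + 46.863×5.29 + 9.8467×0.366 = 199.38 + 247.90 + 3.6039 = 450.88 W.
Ideal ⇒ P_in = P_out, so I_p = P_out/V_p = 450.88/220 = 2.05 A.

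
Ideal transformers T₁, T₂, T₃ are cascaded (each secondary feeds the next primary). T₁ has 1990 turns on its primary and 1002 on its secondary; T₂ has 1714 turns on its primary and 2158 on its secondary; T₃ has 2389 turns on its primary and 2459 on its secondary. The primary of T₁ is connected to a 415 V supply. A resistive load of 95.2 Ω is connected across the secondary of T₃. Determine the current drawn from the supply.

I_supply ≈ 1.86 A

Secondary of T₁: V = 415.00 × 1002/1990 = 208.96 V.
Secondary of T₂: V = 208.96 × 2158/1714 = 263.09 V.
Secondary of T₃: V = 263.09 × 2459/2389 = 270.80 V.
I_load = 270.80/95.2 = 2.8445 A, so P_out = 270.80 × 2.8445 = 770.29 W.
All ideal ⇒ P_in = P_out, so I_supply = 770.29/415 = 1.86 A.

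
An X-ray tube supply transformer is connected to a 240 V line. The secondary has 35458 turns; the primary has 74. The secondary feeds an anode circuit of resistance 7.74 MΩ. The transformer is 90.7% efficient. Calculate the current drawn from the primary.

I_p ≈ 7.85 A

V_s = 240 × 35458/74 = 115000 V.
I_s = V_s/R = 115000/(7.74×10^6) = 0.014858 A.
P_out = V_s I_s = 115000 × 0.014858 = 1708.6 W.
P_in = P_out/η = 1708.6/0.907 = 1883.8 W.
I_p = P_in/V_p = 1883.8/240 = 7.85 A.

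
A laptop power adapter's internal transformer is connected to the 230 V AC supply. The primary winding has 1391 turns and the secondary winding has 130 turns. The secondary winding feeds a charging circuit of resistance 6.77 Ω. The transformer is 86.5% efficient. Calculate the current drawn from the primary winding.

I_p ≈ 0.343 A

V_s = 230 × 130/1391 = 21.495 V.
I_s = V_s/R = 21.495/6.77 = 3.1751 A.
P_out = V_s I_s = 21.495 × 3.1751 = 68.249 W.
P_in = P_out/η = 68.249/0.865 = 78.901 W.
I_p = P_in/V_p = 78.901/230 = 0.343 A.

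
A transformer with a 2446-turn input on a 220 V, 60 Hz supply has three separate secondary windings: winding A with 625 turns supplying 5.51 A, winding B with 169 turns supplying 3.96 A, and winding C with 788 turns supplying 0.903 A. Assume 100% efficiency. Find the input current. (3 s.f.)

V_A = 220 × 625/2446 = 56.214 V; V_B = 220 × 169/2446 = 15.200 V; V_C = 220 × 788/2446 = 70.875 V.
P_out = V_A I_A + V_B I_B + V_C I_C = 56.214×5.51 + 15.200×3.96 + 70.875×0.903 = 309.74 + 60.193 + 64.000 = 433.93 W.
Ideal ⇒ P_in = P_out, so I_in = P_out/V_in = 433.93/220 = 1.97 A.

I_in ≈ 1.97 A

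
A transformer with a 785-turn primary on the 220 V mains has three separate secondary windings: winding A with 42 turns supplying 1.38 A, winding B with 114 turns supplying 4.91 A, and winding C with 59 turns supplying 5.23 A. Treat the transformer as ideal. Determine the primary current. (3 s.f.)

V_A = 220 × 42/785 = 11.771 V; V_B = 220 × 114/785 = 31.949 V; V_C = 220 × 59/785 = 16.535 V.
P_out = V_A I_A + V_B I_B + V_C I_C = 11.771×1.38 + 31.949×4.91 + 16.535×5.23 = 16.244 + 156.87 + 86.478 = 259.59 W.
Ideal ⇒ P_in = P_out, so I_p = P_out/V_p = 259.59/220 = 1.18 A.

I_p ≈ 1.18 A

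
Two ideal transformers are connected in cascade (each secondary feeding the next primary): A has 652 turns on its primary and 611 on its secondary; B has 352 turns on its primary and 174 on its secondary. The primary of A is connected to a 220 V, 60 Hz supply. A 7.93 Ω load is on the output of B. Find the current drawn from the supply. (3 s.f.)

After A: V = 220.00 × 611/652 = 206.17 V.
After B: V = 206.17 × 174/352 = 101.91 V.
I_load = 101.91/7.93 = 12.851 A, so P_out = 101.91 × 12.851 = 1309.7 W.
All ideal ⇒ P_in = P_out, so I_supply = 1309.7/220 = 5.95 A.

I_supply ≈ 5.95 A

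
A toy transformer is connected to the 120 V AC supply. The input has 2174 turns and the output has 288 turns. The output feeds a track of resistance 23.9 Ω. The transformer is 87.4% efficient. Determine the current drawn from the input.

V_out = 120 × 288/2174 = 15.897 V.
I_out = V_out/R = 15.897/23.9 = 0.66514 A.
P_out = V_out I_out = 15.897 × 0.66514 = 10.574 W.
P_in = P_out/η = 10.574/0.874 = 12.098 W.
I_in = P_in/V_in = 12.098/120 = 0.101 A.

I_in ≈ 0.101 A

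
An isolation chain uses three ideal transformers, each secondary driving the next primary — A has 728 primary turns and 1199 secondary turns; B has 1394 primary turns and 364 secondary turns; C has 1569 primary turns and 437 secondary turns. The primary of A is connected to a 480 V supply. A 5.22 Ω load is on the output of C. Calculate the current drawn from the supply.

I_supply ≈ 1.32 A

After A: V = 480.00 × 1199/728 = 790.55 V.
After B: V = 790.55 × 364/1394 = 206.43 V.
After C: V = 206.43 × 437/1569 = 57.494 V.
I_load = 57.494/5.22 = 11.014 A, so P_out = 57.494 × 11.014 = 633.26 W.
All ideal ⇒ P_in = P_out, so I_supply = 633.26/480 = 1.32 A.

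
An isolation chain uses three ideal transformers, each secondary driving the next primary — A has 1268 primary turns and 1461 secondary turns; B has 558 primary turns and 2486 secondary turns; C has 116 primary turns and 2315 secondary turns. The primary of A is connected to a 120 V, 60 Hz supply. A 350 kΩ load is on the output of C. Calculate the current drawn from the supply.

I_supply ≈ 3.60 A

Secondary of A: V = 120.00 × 1461/1268 = 138.26 V.
Secondary of B: V = 138.26 × 2486/558 = 616.00 V.
Secondary of C: V = 616.00 × 2315/116 = 12293 V.
I_load = 12293/350000 = 0.035124 A, so P_out = 12293 × 0.035124 = 431.79 W.
All ideal ⇒ P_in = P_out, so I_supply = 431.79/120 = 3.60 A.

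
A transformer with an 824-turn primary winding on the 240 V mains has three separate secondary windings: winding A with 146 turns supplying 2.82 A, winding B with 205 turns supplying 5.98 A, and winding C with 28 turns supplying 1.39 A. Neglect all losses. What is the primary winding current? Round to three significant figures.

V_A = 240 × 146/824 = 42.524 V; V_B = 240 × 205/824 = 59.709 V; V_C = 240 × 28/824 = 8.1553 V.
P_out = V_A I_A + V_B I_B + V_C I_C = 42.524×2.82 + 59.709×5.98 + 8.1553×1.39 = 119.92 + 357.06 + 11.336 = 488.31 W.
Ideal ⇒ P_in = P_out, so I_p = P_out/V_p = 488.31/240 = 2.03 A.

I_p ≈ 2.03 A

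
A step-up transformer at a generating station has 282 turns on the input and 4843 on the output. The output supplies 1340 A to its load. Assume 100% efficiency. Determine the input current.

For an ideal transformer I_in/I_out = N_out/N_in, so I_in = 1340 × 4843/282 = 23000 A.

I_in ≈ 23000 A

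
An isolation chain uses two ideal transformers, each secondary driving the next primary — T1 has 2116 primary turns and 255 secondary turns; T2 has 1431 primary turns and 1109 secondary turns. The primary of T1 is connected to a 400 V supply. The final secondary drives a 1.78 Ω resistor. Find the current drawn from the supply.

After T1: V = 400.00 × 255/2116 = 48.204 V.
After T2: V = 48.204 × 1109/1431 = 37.357 V.
I_load = 37.357/1.78 = 20.987 A, so P_out = 37.357 × 20.987 = 784.03 W.
All ideal ⇒ P_in = P_out, so I_supply = 784.03/400 = 1.96 A.

I_supply ≈ 1.96 A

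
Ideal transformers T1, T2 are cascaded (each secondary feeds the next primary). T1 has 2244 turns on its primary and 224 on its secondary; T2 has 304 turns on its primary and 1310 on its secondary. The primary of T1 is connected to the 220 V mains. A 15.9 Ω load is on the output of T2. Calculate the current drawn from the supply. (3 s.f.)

I_supply ≈ 2.56 A

After T1: V = 220.00 × 224/2244 = 21.961 V.
After T2: V = 21.961 × 1310/304 = 94.634 V.
I_load = 94.634/15.9 = 5.9518 A, so P_out = 94.634 × 5.9518 = 563.24 W.
All ideal ⇒ P_in = P_out, so I_supply = 563.24/220 = 2.56 A.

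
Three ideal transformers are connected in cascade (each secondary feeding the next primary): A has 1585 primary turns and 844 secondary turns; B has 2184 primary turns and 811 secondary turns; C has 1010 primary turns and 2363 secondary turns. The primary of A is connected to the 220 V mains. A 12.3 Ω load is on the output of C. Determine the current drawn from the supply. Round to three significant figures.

I_supply ≈ 3.83 A

Secondary of A: V = 220.00 × 844/1585 = 117.15 V.
Secondary of B: V = 117.15 × 811/2184 = 43.501 V.
Secondary of C: V = 43.501 × 2363/1010 = 101.78 V.
I_load = 101.78/12.3 = 8.2745 A, so P_out = 101.78 × 8.2745 = 842.15 W.
All ideal ⇒ P_in = P_out, so I_supply = 842.15/220 = 3.83 A.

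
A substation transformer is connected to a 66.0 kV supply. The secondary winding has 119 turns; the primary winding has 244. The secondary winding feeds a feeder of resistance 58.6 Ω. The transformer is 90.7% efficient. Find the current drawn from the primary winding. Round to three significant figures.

V_s = 66000 × 119/244 = 32189 V.
I_s = V_s/R = 32189/58.6 = 549.29 A.
P_out = V_s I_s = 32189 × 549.29 = 1.7681×10^7 W.
P_in = P_out/η = 1.7681×10^7/0.907 = 1.9494×10^7 W.
I_p = P_in/V_p = 1.9494×10^7/66000 = 295 A.

I_p ≈ 295 A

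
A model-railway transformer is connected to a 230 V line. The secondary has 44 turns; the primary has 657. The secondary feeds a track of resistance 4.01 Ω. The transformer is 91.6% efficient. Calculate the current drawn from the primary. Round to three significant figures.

V_s = 230 × 44/657 = 15.403 V.
I_s = V_s/R = 15.403/4.01 = 3.8412 A.
P_out = V_s I_s = 15.403 × 3.8412 = 59.168 W.
P_in = P_out/η = 59.168/0.916 = 64.594 W.
I_p = P_in/V_p = 64.594/230 = 0.281 A.

I_p ≈ 0.281 A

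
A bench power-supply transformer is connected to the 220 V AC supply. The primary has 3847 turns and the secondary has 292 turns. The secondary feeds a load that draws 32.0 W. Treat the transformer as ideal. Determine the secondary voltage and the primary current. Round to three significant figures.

V_s = V_p × N_s/N_p = 220 × 292/3847 = 16.699 V.
I_s = P/V_s = 32.0/16.699 = 1.9163 A.
I_p = I_s × N_s/N_p = 1.9163 × 292/3847 = 0.145 A.

V_s ≈ 16.7 V, I_p ≈ 0.145 A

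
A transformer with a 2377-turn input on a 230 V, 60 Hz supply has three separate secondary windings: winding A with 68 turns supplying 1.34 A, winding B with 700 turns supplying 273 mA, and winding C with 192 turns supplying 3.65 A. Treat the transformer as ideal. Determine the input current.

V_A = 230 × 68/2377 = 6.5797 V; V_B = 230 × 700/2377 = 67.732 V; V_C = 230 × 192/2377 = 18.578 V.
P_out = V_A I_A + V_B I_B + V_C I_C = 6.5797×1.34 + 67.732×0.273 + 18.578×3.65 = 8.8168 + 18.491 + 67.810 = 95.118 W.
Ideal ⇒ P_in = P_out, so I_in = P_out/V_in = 95.118/230 = 0.414 A.

I_in ≈ 0.414 A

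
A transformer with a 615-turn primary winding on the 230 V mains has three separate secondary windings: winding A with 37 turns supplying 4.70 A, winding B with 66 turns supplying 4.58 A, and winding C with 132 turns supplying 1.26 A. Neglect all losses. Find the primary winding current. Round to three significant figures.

V_A = 230 × 37/615 = 13.837 V; V_B = 230 × 66/615 = 24.683 V; V_C = 230 × 132/615 = 49.366 V.
P_out = V_A I_A + V_B I_B + V_C I_C = 13.837×4.70 + 24.683×4.58 + 49.366×1.26 = 65.036 + 113.05 + 62.201 = 240.28 W.
Ideal ⇒ P_in = P_out, so I_p = P_out/V_p = 240.28/230 = 1.04 A.

I_p ≈ 1.04 A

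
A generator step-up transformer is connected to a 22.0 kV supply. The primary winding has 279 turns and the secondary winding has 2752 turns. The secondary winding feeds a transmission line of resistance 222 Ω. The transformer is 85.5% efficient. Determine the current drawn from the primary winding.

I_p ≈ 11300 A

V_s = 22000 × 2752/279 = 217000 V.
I_s = V_s/R = 217000/222 = 977.49 A.
P_out = V_s I_s = 217000 × 977.49 = 2.1212×10^8 W.
P_in = P_out/η = 2.1212×10^8/0.855 = 2.4809×10^8 W.
I_p = P_in/V_p = 2.4809×10^8/22000 = 11300 A.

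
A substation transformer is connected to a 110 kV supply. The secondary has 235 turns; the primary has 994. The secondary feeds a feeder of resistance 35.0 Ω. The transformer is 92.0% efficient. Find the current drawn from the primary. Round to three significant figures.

V_s = 110000 × 235/994 = 26006 V.
I_s = V_s/R = 26006/35.0 = 743.03 A.
P_out = V_s I_s = 26006 × 743.03 = 1.9323×10^7 W.
P_in = P_out/η = 1.9323×10^7/0.920 = 2.1004×10^7 W.
I_p = P_in/V_p = 2.1004×10^7/110000 = 191 A.

I_p ≈ 191 A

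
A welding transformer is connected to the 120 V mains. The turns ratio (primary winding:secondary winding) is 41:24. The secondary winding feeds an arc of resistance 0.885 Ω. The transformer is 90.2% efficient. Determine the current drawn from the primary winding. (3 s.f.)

I_p ≈ 51.5 A

V_s = 120 × 24/41 = 70.244 V.
I_s = V_s/R = 70.244/0.885 = 79.372 A.
P_out = V_s I_s = 70.244 × 79.372 = 5575.4 W.
P_in = P_out/η = 5575.4/0.902 = 6181.1 W.
I_p = P_in/V_p = 6181.1/120 = 51.5 A.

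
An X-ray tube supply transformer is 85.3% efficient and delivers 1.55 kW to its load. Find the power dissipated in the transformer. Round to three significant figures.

P_loss ≈ 267 W

P_in = P_out/η = 1550/0.853 = 1817.12 W.
P_loss = P_in − P_out = 1817.12 − 1550 = 267 W.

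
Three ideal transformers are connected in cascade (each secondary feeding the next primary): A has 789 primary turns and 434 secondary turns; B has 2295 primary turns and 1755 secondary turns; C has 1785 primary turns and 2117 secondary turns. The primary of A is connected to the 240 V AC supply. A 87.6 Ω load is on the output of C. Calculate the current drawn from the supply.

After A: V = 240.00 × 434/789 = 132.02 V.
After B: V = 132.02 × 1755/2295 = 100.95 V.
After C: V = 100.95 × 2117/1785 = 119.73 V.
I_load = 119.73/87.6 = 1.3668 A, so P_out = 119.73 × 1.3668 = 163.64 W.
All ideal ⇒ P_in = P_out, so I_supply = 163.64/240 = 0.682 A.

I_supply ≈ 0.682 A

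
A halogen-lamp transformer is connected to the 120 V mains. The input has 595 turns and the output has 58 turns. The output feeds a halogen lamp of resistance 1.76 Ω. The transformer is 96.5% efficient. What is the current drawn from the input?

V_out = 120 × 58/595 = 11.697 V.
I_out = V_out/R = 11.697/1.76 = 6.6463 A.
P_out = V_out I_out = 11.697 × 6.6463 = 77.745 W.
P_in = P_out/η = 77.745/0.965 = 80.565 W.
I_in = P_in/V_in = 80.565/120 = 0.671 A.

I_in ≈ 0.671 A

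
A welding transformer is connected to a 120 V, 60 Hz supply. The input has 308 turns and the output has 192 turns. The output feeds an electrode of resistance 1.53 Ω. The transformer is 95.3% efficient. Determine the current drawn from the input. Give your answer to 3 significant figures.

V_out = 120 × 192/308 = 74.805 V.
I_out = V_out/R = 74.805/1.53 = 48.892 A.
P_out = V_out I_out = 74.805 × 48.892 = 3657.4 W.
P_in = P_out/η = 3657.4/0.953 = 3837.8 W.
I_in = P_in/V_in = 3837.8/120 = 32.0 A.

I_in ≈ 32.0 A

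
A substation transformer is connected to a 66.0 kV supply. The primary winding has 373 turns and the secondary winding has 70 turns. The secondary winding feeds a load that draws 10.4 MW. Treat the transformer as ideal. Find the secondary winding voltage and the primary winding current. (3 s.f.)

V_s ≈ 12400 V, I_p ≈ 158 A

V_s = V_p × N_s/N_p = 66000 × 70/373 = 12386 V.
I_s = P/V_s = 1.04×10^7/12386 = 839.65 A.
I_p = I_s × N_s/N_p = 839.65 × 70/373 = 158 A.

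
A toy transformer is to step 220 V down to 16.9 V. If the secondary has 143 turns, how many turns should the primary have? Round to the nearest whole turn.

N_p = 1862 turns

N_p/N_s = V_p/V_s, so N_p = 143 × 220/16.9 = 1861.5 ≈ 1862 turns.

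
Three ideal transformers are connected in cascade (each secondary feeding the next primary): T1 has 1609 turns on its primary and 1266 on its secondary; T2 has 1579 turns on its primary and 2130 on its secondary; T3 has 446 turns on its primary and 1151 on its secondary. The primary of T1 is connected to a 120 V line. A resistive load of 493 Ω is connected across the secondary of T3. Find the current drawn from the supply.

After T1: V = 120.00 × 1266/1609 = 94.419 V.
After T2: V = 94.419 × 2130/1579 = 127.37 V.
After T3: V = 127.37 × 1151/446 = 328.70 V.
I_load = 328.70/493 = 0.66673 A, so P_out = 328.70 × 0.66673 = 219.15 W.
All ideal ⇒ P_in = P_out, so I_supply = 219.15/120 = 1.83 A.

I_supply ≈ 1.83 A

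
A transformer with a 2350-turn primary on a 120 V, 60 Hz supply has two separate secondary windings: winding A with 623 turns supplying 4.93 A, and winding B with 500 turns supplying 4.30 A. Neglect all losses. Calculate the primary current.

I_p ≈ 2.22 A

V_A = 120 × 623/2350 = 31.813 V; V_B = 120 × 500/2350 = 25.532 V.
P_out = V_A I_A + V_B I_B = 31.813×4.93 + 25.532×4.30 = 156.84 + 109.79 = 266.62 W.
Ideal ⇒ P_in = P_out, so I_p = P_out/V_p = 266.62/120 = 2.22 A.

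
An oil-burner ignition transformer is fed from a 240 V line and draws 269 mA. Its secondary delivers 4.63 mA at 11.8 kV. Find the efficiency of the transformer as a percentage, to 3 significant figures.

P_in = 240 × 0.269 = 64.5600 W.
P_out = 11800 × 0.00463 = 54.6340 W.
η = P_out/P_in = 54.6340/64.5600 = 0.846.

η ≈ 84.6%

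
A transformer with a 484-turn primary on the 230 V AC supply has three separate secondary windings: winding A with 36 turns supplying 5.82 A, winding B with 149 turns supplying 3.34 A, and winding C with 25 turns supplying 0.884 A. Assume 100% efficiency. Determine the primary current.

I_p ≈ 1.51 A

V_A = 230 × 36/484 = 17.107 V; V_B = 230 × 149/484 = 70.806 V; V_C = 230 × 25/484 = 11.880 V.
P_out = V_A I_A + V_B I_B + V_C I_C = 17.107×5.82 + 70.806×3.34 + 11.880×0.884 = 99.565 + 236.49 + 10.502 = 346.56 W.
Ideal ⇒ P_in = P_out, so I_p = P_out/V_p = 346.56/230 = 1.51 A.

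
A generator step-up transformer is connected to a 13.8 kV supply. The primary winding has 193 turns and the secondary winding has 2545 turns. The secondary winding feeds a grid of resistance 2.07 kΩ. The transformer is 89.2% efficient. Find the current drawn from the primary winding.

I_p ≈ 1300 A

V_s = 13800 × 2545/193 = 181970 V.
I_s = V_s/R = 181970/2070 = 87.910 A.
P_out = V_s I_s = 181970 × 87.910 = 1.5997×10^7 W.
P_in = P_out/η = 1.5997×10^7/0.892 = 1.7934×10^7 W.
I_p = P_in/V_p = 1.7934×10^7/13800 = 1300 A.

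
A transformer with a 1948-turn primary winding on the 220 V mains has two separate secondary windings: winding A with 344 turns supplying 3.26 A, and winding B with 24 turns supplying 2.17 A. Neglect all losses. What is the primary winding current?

I_p ≈ 0.602 A

V_A = 220 × 344/1948 = 38.850 V; V_B = 220 × 24/1948 = 2.7105 V.
P_out = V_A I_A + V_B I_B = 38.850×3.26 + 2.7105×2.17 = 126.65 + 5.8817 = 132.53 W.
Ideal ⇒ P_in = P_out, so I_p = P_out/V_p = 132.53/220 = 0.602 A.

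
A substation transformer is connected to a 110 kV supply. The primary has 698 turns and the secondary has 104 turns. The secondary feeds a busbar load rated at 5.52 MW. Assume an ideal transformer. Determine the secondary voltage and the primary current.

V_s ≈ 16400 V, I_p ≈ 50.2 A

V_s = V_p × N_s/N_p = 110000 × 104/698 = 16390 V.
I_s = P/V_s = 5.52×10^6/16390 = 336.80 A.
I_p = I_s × N_s/N_p = 336.80 × 104/698 = 50.2 A.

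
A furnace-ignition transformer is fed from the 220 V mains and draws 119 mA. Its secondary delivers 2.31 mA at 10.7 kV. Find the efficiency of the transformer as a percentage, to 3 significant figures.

η ≈ 94.4%

P_in = 220 × 0.119 = 26.1800 W.
P_out = 10700 × 0.00231 = 24.7170 W.
η = P_out/P_in = 24.7170/26.1800 = 0.944.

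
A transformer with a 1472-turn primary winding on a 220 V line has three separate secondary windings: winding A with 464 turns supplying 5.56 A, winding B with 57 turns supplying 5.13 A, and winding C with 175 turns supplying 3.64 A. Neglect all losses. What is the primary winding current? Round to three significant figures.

I_p ≈ 2.38 A

V_A = 220 × 464/1472 = 69.348 V; V_B = 220 × 57/1472 = 8.5190 V; V_C = 220 × 175/1472 = 26.155 V.
P_out = V_A I_A + V_B I_B + V_C I_C = 69.348×5.56 + 8.5190×5.13 + 26.155×3.64 = 385.57 + 43.703 + 95.204 = 524.48 W.
Ideal ⇒ P_in = P_out, so I_p = P_out/V_p = 524.48/220 = 2.38 A.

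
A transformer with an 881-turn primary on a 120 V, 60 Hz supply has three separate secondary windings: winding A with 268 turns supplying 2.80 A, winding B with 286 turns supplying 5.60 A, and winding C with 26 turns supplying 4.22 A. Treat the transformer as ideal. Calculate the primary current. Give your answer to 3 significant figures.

V_A = 120 × 268/881 = 36.504 V; V_B = 120 × 286/881 = 38.956 V; V_C = 120 × 26/881 = 3.5414 V.
P_out = V_A I_A + V_B I_B + V_C I_C = 36.504×2.80 + 38.956×5.60 + 3.5414×4.22 = 102.21 + 218.15 + 14.945 = 335.31 W.
Ideal ⇒ P_in = P_out, so I_p = P_out/V_p = 335.31/120 = 2.79 A.

I_p ≈ 2.79 A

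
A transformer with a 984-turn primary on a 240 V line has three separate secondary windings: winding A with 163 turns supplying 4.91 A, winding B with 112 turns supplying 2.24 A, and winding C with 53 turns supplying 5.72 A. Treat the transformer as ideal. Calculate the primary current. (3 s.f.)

I_p ≈ 1.38 A

V_A = 240 × 163/984 = 39.756 V; V_B = 240 × 112/984 = 27.317 V; V_C = 240 × 53/984 = 12.927 V.
P_out = V_A I_A + V_B I_B + V_C I_C = 39.756×4.91 + 27.317×2.24 + 12.927×5.72 = 195.20 + 61.190 + 73.941 = 330.33 W.
Ideal ⇒ P_in = P_out, so I_p = P_out/V_p = 330.33/240 = 1.38 A.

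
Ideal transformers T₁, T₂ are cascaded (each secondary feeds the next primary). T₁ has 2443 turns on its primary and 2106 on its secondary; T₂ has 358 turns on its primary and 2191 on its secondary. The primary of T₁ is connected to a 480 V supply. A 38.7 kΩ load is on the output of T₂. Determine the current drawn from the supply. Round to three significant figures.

Secondary of T₁: V = 480.00 × 2106/2443 = 413.79 V.
Secondary of T₂: V = 413.79 × 2191/358 = 2532.4 V.
I_load = 2532.4/38700 = 0.065437 A, so P_out = 2532.4 × 0.065437 = 165.71 W.
All ideal ⇒ P_in = P_out, so I_supply = 165.71/480 = 0.345 A.

I_supply ≈ 0.345 A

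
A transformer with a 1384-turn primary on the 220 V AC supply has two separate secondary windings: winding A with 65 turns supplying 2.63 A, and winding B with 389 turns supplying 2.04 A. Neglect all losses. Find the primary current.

I_p ≈ 0.697 A

V_A = 220 × 65/1384 = 10.332 V; V_B = 220 × 389/1384 = 61.835 V.
P_out = V_A I_A + V_B I_B = 10.332×2.63 + 61.835×2.04 = 27.174 + 126.14 = 153.32 W.
Ideal ⇒ P_in = P_out, so I_p = P_out/V_p = 153.32/220 = 0.697 A.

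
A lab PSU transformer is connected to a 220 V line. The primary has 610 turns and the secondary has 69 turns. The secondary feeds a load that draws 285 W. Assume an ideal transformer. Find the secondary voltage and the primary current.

V_s ≈ 24.9 V, I_p ≈ 1.30 A

V_s = V_p × N_s/N_p = 220 × 69/610 = 24.885 V.
I_s = P/V_s = 285/24.885 = 11.453 A.
I_p = I_s × N_s/N_p = 11.453 × 69/610 = 1.30 A.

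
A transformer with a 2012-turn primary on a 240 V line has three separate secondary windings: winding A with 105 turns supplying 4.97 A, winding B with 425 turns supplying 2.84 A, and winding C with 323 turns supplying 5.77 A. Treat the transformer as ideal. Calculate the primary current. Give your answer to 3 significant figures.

V_A = 240 × 105/2012 = 12.525 V; V_B = 240 × 425/2012 = 50.696 V; V_C = 240 × 323/2012 = 38.529 V.
P_out = V_A I_A + V_B I_B + V_C I_C = 12.525×4.97 + 50.696×2.84 + 38.529×5.77 = 62.249 + 143.98 + 222.31 = 428.54 W.
Ideal ⇒ P_in = P_out, so I_p = P_out/V_p = 428.54/240 = 1.79 A.

I_p ≈ 1.79 A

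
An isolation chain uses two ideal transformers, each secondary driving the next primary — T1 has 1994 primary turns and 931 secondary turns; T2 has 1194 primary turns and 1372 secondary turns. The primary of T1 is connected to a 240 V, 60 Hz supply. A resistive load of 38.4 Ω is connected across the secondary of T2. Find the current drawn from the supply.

After T1: V = 240.00 × 931/1994 = 112.06 V.
After T2: V = 112.06 × 1372/1194 = 128.76 V.
I_load = 128.76/38.4 = 3.3532 A, so P_out = 128.76 × 3.3532 = 431.76 W.
All ideal ⇒ P_in = P_out, so I_supply = 431.76/240 = 1.80 A.

I_supply ≈ 1.80 A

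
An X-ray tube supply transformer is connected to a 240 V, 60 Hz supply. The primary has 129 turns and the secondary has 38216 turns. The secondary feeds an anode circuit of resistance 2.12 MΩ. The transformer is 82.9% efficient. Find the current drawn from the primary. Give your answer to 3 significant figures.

V_s = 240 × 38216/129 = 71100 V.
I_s = V_s/R = 71100/(2.12×10^6) = 0.033538 A.
P_out = V_s I_s = 71100 × 0.033538 = 2384.5 W.
P_in = P_out/η = 2384.5/0.829 = 2876.4 W.
I_p = P_in/V_p = 2876.4/240 = 12.0 A.

I_p ≈ 12.0 A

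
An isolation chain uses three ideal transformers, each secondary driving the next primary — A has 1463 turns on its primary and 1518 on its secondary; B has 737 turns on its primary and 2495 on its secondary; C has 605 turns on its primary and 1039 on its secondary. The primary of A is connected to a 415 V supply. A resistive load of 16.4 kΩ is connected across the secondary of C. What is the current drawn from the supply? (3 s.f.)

I_supply ≈ 0.921 A

Secondary of A: V = 415.00 × 1518/1463 = 430.60 V.
Secondary of B: V = 430.60 × 2495/737 = 1457.7 V.
Secondary of C: V = 1457.7 × 1039/605 = 2503.4 V.
I_load = 2503.4/16400 = 0.15265 A, so P_out = 2503.4 × 0.15265 = 382.15 W.
All ideal ⇒ P_in = P_out, so I_supply = 382.15/415 = 0.921 A.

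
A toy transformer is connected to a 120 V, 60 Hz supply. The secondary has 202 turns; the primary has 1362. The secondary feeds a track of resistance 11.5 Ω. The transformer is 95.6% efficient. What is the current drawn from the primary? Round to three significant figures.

I_p ≈ 0.240 A

V_s = 120 × 202/1362 = 17.797 V.
I_s = V_s/R = 17.797/11.5 = 1.5476 A.
P_out = V_s I_s = 17.797 × 1.5476 = 27.543 W.
P_in = P_out/η = 27.543/0.956 = 28.811 W.
I_p = P_in/V_p = 28.811/120 = 0.240 A.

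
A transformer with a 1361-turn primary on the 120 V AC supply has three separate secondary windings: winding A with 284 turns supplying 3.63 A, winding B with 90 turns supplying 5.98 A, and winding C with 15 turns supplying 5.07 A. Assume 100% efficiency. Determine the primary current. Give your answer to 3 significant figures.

V_A = 120 × 284/1361 = 25.040 V; V_B = 120 × 90/1361 = 7.9353 V; V_C = 120 × 15/1361 = 1.3226 V.
P_out = V_A I_A + V_B I_B + V_C I_C = 25.040×3.63 + 7.9353×5.98 + 1.3226×5.07 = 90.897 + 47.453 + 6.7054 = 145.06 W.
Ideal ⇒ P_in = P_out, so I_p = P_out/V_p = 145.06/120 = 1.21 A.

I_p ≈ 1.21 A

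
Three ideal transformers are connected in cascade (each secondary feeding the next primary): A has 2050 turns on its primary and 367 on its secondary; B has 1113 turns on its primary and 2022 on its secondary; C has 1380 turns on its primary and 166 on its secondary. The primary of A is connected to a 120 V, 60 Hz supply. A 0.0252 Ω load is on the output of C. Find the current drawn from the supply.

I_supply ≈ 7.29 A

Secondary of A: V = 120.00 × 367/2050 = 21.483 V.
Secondary of B: V = 21.483 × 2022/1113 = 39.028 V.
Secondary of C: V = 39.028 × 166/1380 = 4.6947 V.
I_load = 4.6947/0.0252 = 186.30 A, so P_out = 4.6947 × 186.30 = 874.61 W.
All ideal ⇒ P_in = P_out, so I_supply = 874.61/120 = 7.29 A.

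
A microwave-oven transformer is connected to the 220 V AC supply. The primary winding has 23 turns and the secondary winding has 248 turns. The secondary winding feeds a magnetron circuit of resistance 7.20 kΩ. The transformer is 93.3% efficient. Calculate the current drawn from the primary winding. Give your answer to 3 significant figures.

V_s = 220 × 248/23 = 2372.2 V.
I_s = V_s/R = 2372.2/7200 = 0.32947 A.
P_out = V_s I_s = 2372.2 × 0.32947 = 781.56 W.
P_in = P_out/η = 781.56/0.933 = 837.68 W.
I_p = P_in/V_p = 837.68/220 = 3.81 A.

I_p ≈ 3.81 A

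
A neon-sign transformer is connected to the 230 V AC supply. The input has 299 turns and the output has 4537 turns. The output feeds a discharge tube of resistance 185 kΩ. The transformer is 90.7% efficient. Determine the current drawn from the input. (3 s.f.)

V_out = 230 × 4537/299 = 3490.0 V.
I_out = V_out/R = 3490.0/185000 = 0.018865 A.
P_out = V_out I_out = 3490.0 × 0.018865 = 65.838 W.
P_in = P_out/η = 65.838/0.907 = 72.589 W.
I_in = P_in/V_in = 72.589/230 = 0.316 A.

I_in ≈ 0.316 A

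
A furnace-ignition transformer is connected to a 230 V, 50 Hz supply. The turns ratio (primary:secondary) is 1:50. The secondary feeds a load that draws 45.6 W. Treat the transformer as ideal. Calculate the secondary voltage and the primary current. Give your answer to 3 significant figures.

V_s = V_p × N_s/N_p = 230 × 50/1 = 11500 V.
I_s = P/V_s = 45.6/11500 = 0.0039652 A.
I_p = I_s × N_s/N_p = 0.0039652 × 50/1 = 0.198 A.

V_s ≈ 11500 V, I_p ≈ 0.198 A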